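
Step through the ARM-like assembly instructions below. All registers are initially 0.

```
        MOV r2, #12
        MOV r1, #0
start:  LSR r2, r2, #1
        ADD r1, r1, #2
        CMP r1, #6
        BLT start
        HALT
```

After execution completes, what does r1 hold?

6

r2=12
r1=0
r2=12>>1=6
r1=0+2=2
CMP r1, #6  (cmp 2,6)
BLT start: taken
r2=6>>1=3
r1=2+2=4
CMP r1, #6  (cmp 4,6)
BLT start: taken
r2=3>>1=1
r1=4+2=6
CMP r1, #6  (cmp 6,6)
BLT start: not taken
halt.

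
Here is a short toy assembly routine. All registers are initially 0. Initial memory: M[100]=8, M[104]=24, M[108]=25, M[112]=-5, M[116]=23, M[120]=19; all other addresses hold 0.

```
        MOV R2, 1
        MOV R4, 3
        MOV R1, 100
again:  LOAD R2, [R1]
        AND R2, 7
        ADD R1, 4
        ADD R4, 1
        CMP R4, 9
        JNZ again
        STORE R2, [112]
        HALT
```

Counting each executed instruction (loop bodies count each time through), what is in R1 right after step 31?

MOV R2, 1 → R2=1
MOV R4, 3 → R4=3
MOV R1, 100 → R1=100
LOAD R2, [R1] → R2=M[100]=8
AND R2, 7 → R2=8&7=0
ADD R1, 4 → R1=100+4=104
ADD R4, 1 → R4=3+1=4
CMP R4, 9  (cmp 4,9)
JNZ again: taken
LOAD R2, [R1] → R2=M[104]=24
AND R2, 7 → R2=24&7=0
ADD R1, 4 → R1=104+4=108
ADD R4, 1 → R4=4+1=5
CMP R4, 9  (cmp 5,9)
JNZ again: taken
LOAD R2, [R1] → R2=M[108]=25
AND R2, 7 → R2=25&7=1
ADD R1, 4 → R1=108+4=112
ADD R4, 1 → R4=5+1=6
CMP R4, 9  (cmp 6,9)
JNZ again: taken
LOAD R2, [R1] → R2=M[112]=-5
AND R2, 7 → R2=(-5)&7=3
ADD R1, 4 → R1=112+4=116
ADD R4, 1 → R4=6+1=7
CMP R4, 9  (cmp 7,9)
JNZ again: taken
LOAD R2, [R1] → R2=M[116]=23
AND R2, 7 → R2=23&7=7
ADD R1, 4 → R1=116+4=120
ADD R4, 1 → R4=7+1=8
After step 31: R1 = 120.

120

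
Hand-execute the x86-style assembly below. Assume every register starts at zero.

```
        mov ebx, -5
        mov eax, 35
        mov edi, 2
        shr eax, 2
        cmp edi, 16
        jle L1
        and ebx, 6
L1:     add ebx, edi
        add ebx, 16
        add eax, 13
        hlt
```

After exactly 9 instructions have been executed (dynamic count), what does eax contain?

ebx=-5
eax=35
edi=2
eax=35>>2=8
cmp edi, 16  (cmp 2,16)
jle L1: taken
ebx=(-5)+2=-3
ebx=(-3)+16=13
eax=8+13=21
After step 9: eax = 21.

21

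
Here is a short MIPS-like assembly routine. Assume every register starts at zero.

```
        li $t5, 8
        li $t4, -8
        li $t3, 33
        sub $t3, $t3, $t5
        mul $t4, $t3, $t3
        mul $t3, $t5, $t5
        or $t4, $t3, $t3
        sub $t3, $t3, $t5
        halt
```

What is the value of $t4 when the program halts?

$t5=8
$t4=-8
$t3=33
$t3=33-8=25
$t4=25*25=625
$t3=8*8=64
$t4=64|64=64
$t3=64-8=56
halt.

64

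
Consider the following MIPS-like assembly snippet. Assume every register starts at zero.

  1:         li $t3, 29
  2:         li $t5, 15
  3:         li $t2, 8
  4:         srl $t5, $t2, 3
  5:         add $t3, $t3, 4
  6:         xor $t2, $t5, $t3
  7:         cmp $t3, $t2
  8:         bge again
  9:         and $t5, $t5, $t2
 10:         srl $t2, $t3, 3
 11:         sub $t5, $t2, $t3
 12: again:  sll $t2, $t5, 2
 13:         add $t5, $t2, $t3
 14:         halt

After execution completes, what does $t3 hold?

33

li $t3, 29 → $t3=29
li $t5, 15 → $t5=15
li $t2, 8 → $t2=8
srl $t5, $t2, 3 → $t5=8>>3=1
add $t3, $t3, 4 → $t3=29+4=33
xor $t2, $t5, $t3 → $t2=1^33=32
cmp $t3, $t2  (cmp 33,32)
bge again: taken
sll $t2, $t5, 2 → $t2=1<<2=4
add $t5, $t2, $t3 → $t5=4+33=37
halt.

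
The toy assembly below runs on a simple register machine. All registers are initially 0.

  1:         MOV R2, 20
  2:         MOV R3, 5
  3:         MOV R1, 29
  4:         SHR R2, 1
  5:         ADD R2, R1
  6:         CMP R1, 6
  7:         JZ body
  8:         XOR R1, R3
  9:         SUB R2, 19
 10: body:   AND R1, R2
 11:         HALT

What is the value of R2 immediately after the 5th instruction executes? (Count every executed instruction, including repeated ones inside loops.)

39

R2=20
R3=5
R1=29
R2=20>>1=10
R2=10+29=39
After step 5: R2 = 39.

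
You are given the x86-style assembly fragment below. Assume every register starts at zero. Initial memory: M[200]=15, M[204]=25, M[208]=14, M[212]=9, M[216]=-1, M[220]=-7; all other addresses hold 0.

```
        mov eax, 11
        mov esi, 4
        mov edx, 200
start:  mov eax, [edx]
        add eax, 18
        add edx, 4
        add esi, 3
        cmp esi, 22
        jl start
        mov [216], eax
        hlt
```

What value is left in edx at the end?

mov eax, 11 → eax=11
mov esi, 4 → esi=4
mov edx, 200 → edx=200
mov eax, [edx] → eax=M[200]=15
add eax, 18 → eax=15+18=33
add edx, 4 → edx=200+4=204
add esi, 3 → esi=4+3=7
cmp esi, 22  (cmp 7,22)
jl start: taken
mov eax, [edx] → eax=M[204]=25
add eax, 18 → eax=25+18=43
add edx, 4 → edx=204+4=208
add esi, 3 → esi=7+3=10
cmp esi, 22  (cmp 10,22)
jl start: taken
mov eax, [edx] → eax=M[208]=14
add eax, 18 → eax=14+18=32
add edx, 4 → edx=208+4=212
add esi, 3 → esi=10+3=13
cmp esi, 22  (cmp 13,22)
jl start: taken
mov eax, [edx] → eax=M[212]=9
add eax, 18 → eax=9+18=27
add edx, 4 → edx=212+4=216
add esi, 3 → esi=13+3=16
cmp esi, 22  (cmp 16,22)
jl start: taken
mov eax, [edx] → eax=M[216]=-1
add eax, 18 → eax=(-1)+18=17
add edx, 4 → edx=216+4=220
add esi, 3 → esi=16+3=19
cmp esi, 22  (cmp 19,22)
jl start: taken
mov eax, [edx] → eax=M[220]=-7
add eax, 18 → eax=(-7)+18=11
add edx, 4 → edx=220+4=224
add esi, 3 → esi=19+3=22
cmp esi, 22  (cmp 22,22)
jl start: not taken
mov [216], eax → M[216]=11
halt.

224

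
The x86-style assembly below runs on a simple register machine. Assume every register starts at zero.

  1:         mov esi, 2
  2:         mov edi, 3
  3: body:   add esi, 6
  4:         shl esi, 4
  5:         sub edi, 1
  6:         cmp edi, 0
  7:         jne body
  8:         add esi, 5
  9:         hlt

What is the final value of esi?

34405

after mov esi, 2: esi=2
after mov edi, 3: edi=3
after add esi, 6: esi=2+6=8
after shl esi, 4: esi=8<<4=128
after sub edi, 1: edi=3-1=2
cmp edi, 0  (cmp 2,0)
jne body: taken
after add esi, 6: esi=128+6=134
after shl esi, 4: esi=134<<4=2144
after sub edi, 1: edi=2-1=1
cmp edi, 0  (cmp 1,0)
jne body: taken
after add esi, 6: esi=2144+6=2150
after shl esi, 4: esi=2150<<4=34400
after sub edi, 1: edi=1-1=0
cmp edi, 0  (cmp 0,0)
jne body: not taken
after add esi, 5: esi=34400+5=34405
halt.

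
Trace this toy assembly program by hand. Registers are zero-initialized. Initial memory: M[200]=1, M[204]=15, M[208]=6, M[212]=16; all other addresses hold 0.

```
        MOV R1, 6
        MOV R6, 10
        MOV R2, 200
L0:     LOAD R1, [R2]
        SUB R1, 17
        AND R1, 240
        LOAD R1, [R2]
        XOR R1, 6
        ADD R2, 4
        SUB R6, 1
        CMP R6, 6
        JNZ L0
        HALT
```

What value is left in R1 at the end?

22

R1=6
R6=10
R2=200
R1=M[200]=1
R1=1-17=-16
R1=(-16)&240=240
R1=M[200]=1
R1=1^6=7
R2=200+4=204
R6=10-1=9
CMP R6, 6  (cmp 9,6)
JNZ L0: taken
R1=M[204]=15
R1=15-17=-2
R1=(-2)&240=240
R1=M[204]=15
R1=15^6=9
R2=204+4=208
R6=9-1=8
CMP R6, 6  (cmp 8,6)
JNZ L0: taken
R1=M[208]=6
R1=6-17=-11
R1=(-11)&240=240
R1=M[208]=6
R1=6^6=0
R2=208+4=212
R6=8-1=7
CMP R6, 6  (cmp 7,6)
JNZ L0: taken
R1=M[212]=16
R1=16-17=-1
R1=(-1)&240=240
R1=M[212]=16
R1=16^6=22
R2=212+4=216
R6=7-1=6
CMP R6, 6  (cmp 6,6)
JNZ L0: not taken
halt.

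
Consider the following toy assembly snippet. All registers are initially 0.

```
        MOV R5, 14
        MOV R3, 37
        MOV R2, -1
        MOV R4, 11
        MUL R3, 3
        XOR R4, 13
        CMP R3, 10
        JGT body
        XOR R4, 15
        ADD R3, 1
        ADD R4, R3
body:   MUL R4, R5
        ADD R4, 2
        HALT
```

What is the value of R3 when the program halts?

after MOV R5, 14: R5=14
after MOV R3, 37: R3=37
after MOV R2, -1: R2=-1
after MOV R4, 11: R4=11
after MUL R3, 3: R3=37*3=111
after XOR R4, 13: R4=11^13=6
CMP R3, 10  (cmp 111,10)
JGT body: taken
after MUL R4, R5: R4=6*14=84
after ADD R4, 2: R4=84+2=86
halt.

111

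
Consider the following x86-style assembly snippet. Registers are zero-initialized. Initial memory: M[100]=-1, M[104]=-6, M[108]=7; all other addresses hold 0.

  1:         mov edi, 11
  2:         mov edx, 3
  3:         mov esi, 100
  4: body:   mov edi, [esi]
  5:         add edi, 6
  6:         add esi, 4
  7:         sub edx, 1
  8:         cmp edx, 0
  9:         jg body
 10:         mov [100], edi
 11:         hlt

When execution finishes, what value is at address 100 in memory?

mov edi, 11 → edi=11
mov edx, 3 → edx=3
mov esi, 100 → esi=100
mov edi, [esi] → edi=M[100]=-1
add edi, 6 → edi=(-1)+6=5
add esi, 4 → esi=100+4=104
sub edx, 1 → edx=3-1=2
cmp edx, 0  (cmp 2,0)
jg body: taken
mov edi, [esi] → edi=M[104]=-6
add edi, 6 → edi=(-6)+6=0
add esi, 4 → esi=104+4=108
sub edx, 1 → edx=2-1=1
cmp edx, 0  (cmp 1,0)
jg body: taken
mov edi, [esi] → edi=M[108]=7
add edi, 6 → edi=7+6=13
add esi, 4 → esi=108+4=112
sub edx, 1 → edx=1-1=0
cmp edx, 0  (cmp 0,0)
jg body: not taken
mov [100], edi → M[100]=13
halt.

13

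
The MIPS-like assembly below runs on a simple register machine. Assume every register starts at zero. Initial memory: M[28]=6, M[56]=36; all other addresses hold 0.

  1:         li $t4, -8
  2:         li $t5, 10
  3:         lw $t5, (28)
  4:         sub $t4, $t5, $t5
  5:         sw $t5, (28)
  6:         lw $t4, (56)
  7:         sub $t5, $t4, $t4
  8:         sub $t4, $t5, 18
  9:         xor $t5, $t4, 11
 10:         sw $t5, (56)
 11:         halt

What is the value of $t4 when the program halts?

-18

li $t4, -8 → $t4=-8
li $t5, 10 → $t5=10
lw $t5, (28) → $t5=M[28]=6
sub $t4, $t5, $t5 → $t4=6-6=0
sw $t5, (28) → M[28]=6
lw $t4, (56) → $t4=M[56]=36
sub $t5, $t4, $t4 → $t5=36-36=0
sub $t4, $t5, 18 → $t4=0-18=-18
xor $t5, $t4, 11 → $t5=(-18)^11=-27
sw $t5, (56) → M[56]=-27
halt.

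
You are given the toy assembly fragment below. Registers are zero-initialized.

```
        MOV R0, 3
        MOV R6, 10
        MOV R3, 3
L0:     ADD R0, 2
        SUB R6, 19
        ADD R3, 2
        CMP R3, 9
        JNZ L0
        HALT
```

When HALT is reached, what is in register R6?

MOV R0, 3 → R0=3
MOV R6, 10 → R6=10
MOV R3, 3 → R3=3
ADD R0, 2 → R0=3+2=5
SUB R6, 19 → R6=10-19=-9
ADD R3, 2 → R3=3+2=5
CMP R3, 9  (cmp 5,9)
JNZ L0: taken
ADD R0, 2 → R0=5+2=7
SUB R6, 19 → R6=(-9)-19=-28
ADD R3, 2 → R3=5+2=7
CMP R3, 9  (cmp 7,9)
JNZ L0: taken
ADD R0, 2 → R0=7+2=9
SUB R6, 19 → R6=(-28)-19=-47
ADD R3, 2 → R3=7+2=9
CMP R3, 9  (cmp 9,9)
JNZ L0: not taken
halt.

-47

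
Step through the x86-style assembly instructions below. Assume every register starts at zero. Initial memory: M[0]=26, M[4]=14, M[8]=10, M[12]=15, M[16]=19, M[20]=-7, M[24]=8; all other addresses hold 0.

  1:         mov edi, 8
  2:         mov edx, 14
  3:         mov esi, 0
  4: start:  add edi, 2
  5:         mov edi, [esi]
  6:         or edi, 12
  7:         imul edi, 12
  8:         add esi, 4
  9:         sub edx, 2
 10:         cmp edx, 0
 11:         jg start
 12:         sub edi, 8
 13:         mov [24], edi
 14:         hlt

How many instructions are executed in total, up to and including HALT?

62

after mov edi, 8: edi=8
after mov edx, 14: edx=14
after mov esi, 0: esi=0
after add edi, 2: edi=8+2=10
after mov edi, [esi]: edi=M[0]=26
after or edi, 12: edi=26|12=30
after imul edi, 12: edi=30*12=360
after add esi, 4: esi=0+4=4
after sub edx, 2: edx=14-2=12
cmp edx, 0  (cmp 12,0)
jg start: taken
after add edi, 2: edi=360+2=362
after mov edi, [esi]: edi=M[4]=14
after or edi, 12: edi=14|12=14
after imul edi, 12: edi=14*12=168
after add esi, 4: esi=4+4=8
after sub edx, 2: edx=12-2=10
cmp edx, 0  (cmp 10,0)
jg start: taken
after add edi, 2: edi=168+2=170
after mov edi, [esi]: edi=M[8]=10
after or edi, 12: edi=10|12=14
after imul edi, 12: edi=14*12=168
after add esi, 4: esi=8+4=12
after sub edx, 2: edx=10-2=8
cmp edx, 0  (cmp 8,0)
jg start: taken
after add edi, 2: edi=168+2=170
after mov edi, [esi]: edi=M[12]=15
after or edi, 12: edi=15|12=15
after imul edi, 12: edi=15*12=180
after add esi, 4: esi=12+4=16
after sub edx, 2: edx=8-2=6
cmp edx, 0  (cmp 6,0)
jg start: taken
after add edi, 2: edi=180+2=182
after mov edi, [esi]: edi=M[16]=19
after or edi, 12: edi=19|12=31
after imul edi, 12: edi=31*12=372
after add esi, 4: esi=16+4=20
after sub edx, 2: edx=6-2=4
cmp edx, 0  (cmp 4,0)
jg start: taken
after add edi, 2: edi=372+2=374
after mov edi, [esi]: edi=M[20]=-7
after or edi, 12: edi=(-7)|12=-3
after imul edi, 12: edi=(-3)*12=-36
after add esi, 4: esi=20+4=24
after sub edx, 2: edx=4-2=2
cmp edx, 0  (cmp 2,0)
jg start: taken
after add edi, 2: edi=(-36)+2=-34
after mov edi, [esi]: edi=M[24]=8
after or edi, 12: edi=8|12=12
after imul edi, 12: edi=12*12=144
after add esi, 4: esi=24+4=28
after sub edx, 2: edx=2-2=0
cmp edx, 0  (cmp 0,0)
jg start: not taken
after sub edi, 8: edi=144-8=136
mov [24], edi → M[24]=136
halt.
Total executed instructions: 62.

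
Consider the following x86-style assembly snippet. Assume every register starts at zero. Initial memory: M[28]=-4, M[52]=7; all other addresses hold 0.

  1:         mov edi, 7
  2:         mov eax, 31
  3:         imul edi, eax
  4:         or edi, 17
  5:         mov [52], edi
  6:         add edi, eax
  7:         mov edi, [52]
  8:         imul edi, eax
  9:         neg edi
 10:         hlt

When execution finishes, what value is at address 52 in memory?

edi=7
eax=31
edi=7*31=217
edi=217|17=217
mov [52], edi → M[52]=217
edi=217+31=248
edi=M[52]=217
edi=217*31=6727
edi=-(6727)=-6727
halt.

217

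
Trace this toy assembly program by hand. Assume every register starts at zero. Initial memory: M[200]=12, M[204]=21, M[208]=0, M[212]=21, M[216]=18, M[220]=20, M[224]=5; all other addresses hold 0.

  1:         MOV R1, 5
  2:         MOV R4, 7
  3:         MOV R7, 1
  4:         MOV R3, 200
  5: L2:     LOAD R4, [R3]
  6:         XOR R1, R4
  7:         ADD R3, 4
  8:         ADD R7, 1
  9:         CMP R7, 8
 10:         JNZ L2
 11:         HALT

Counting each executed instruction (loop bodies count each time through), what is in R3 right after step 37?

MOV R1, 5 → R1=5
MOV R4, 7 → R4=7
MOV R7, 1 → R7=1
MOV R3, 200 → R3=200
LOAD R4, [R3] → R4=M[200]=12
XOR R1, R4 → R1=5^12=9
ADD R3, 4 → R3=200+4=204
ADD R7, 1 → R7=1+1=2
CMP R7, 8  (cmp 2,8)
JNZ L2: taken
LOAD R4, [R3] → R4=M[204]=21
XOR R1, R4 → R1=9^21=28
ADD R3, 4 → R3=204+4=208
ADD R7, 1 → R7=2+1=3
CMP R7, 8  (cmp 3,8)
JNZ L2: taken
LOAD R4, [R3] → R4=M[208]=0
XOR R1, R4 → R1=28^0=28
ADD R3, 4 → R3=208+4=212
ADD R7, 1 → R7=3+1=4
CMP R7, 8  (cmp 4,8)
JNZ L2: taken
LOAD R4, [R3] → R4=M[212]=21
XOR R1, R4 → R1=28^21=9
ADD R3, 4 → R3=212+4=216
ADD R7, 1 → R7=4+1=5
CMP R7, 8  (cmp 5,8)
JNZ L2: taken
LOAD R4, [R3] → R4=M[216]=18
XOR R1, R4 → R1=9^18=27
ADD R3, 4 → R3=216+4=220
ADD R7, 1 → R7=5+1=6
CMP R7, 8  (cmp 6,8)
JNZ L2: taken
LOAD R4, [R3] → R4=M[220]=20
XOR R1, R4 → R1=27^20=15
ADD R3, 4 → R3=220+4=224
After step 37: R3 = 224.

224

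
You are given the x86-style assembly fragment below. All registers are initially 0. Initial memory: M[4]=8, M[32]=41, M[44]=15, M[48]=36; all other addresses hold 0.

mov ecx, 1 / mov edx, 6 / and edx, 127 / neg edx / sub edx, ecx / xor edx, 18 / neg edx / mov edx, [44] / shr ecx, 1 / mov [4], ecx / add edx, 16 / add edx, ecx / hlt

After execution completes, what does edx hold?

31

mov ecx, 1 → ecx=1
mov edx, 6 → edx=6
and edx, 127 → edx=6&127=6
neg edx → edx=-(6)=-6
sub edx, ecx → edx=(-6)-1=-7
xor edx, 18 → edx=(-7)^18=-21
neg edx → edx=-(-21)=21
mov edx, [44] → edx=M[44]=15
shr ecx, 1 → ecx=1>>1=0
mov [4], ecx → M[4]=0
add edx, 16 → edx=15+16=31
add edx, ecx → edx=31+0=31
halt.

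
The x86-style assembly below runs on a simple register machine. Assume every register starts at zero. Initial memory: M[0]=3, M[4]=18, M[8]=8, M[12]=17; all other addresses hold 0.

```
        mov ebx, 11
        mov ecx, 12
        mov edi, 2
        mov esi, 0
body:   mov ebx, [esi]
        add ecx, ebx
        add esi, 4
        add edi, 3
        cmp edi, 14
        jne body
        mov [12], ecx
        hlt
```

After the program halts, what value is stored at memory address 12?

after mov ebx, 11: ebx=11
after mov ecx, 12: ecx=12
after mov edi, 2: edi=2
after mov esi, 0: esi=0
after mov ebx, [esi]: ebx=M[0]=3
after add ecx, ebx: ecx=12+3=15
after add esi, 4: esi=0+4=4
after add edi, 3: edi=2+3=5
cmp edi, 14  (cmp 5,14)
jne body: taken
after mov ebx, [esi]: ebx=M[4]=18
after add ecx, ebx: ecx=15+18=33
after add esi, 4: esi=4+4=8
after add edi, 3: edi=5+3=8
cmp edi, 14  (cmp 8,14)
jne body: taken
after mov ebx, [esi]: ebx=M[8]=8
after add ecx, ebx: ecx=33+8=41
after add esi, 4: esi=8+4=12
after add edi, 3: edi=8+3=11
cmp edi, 14  (cmp 11,14)
jne body: taken
after mov ebx, [esi]: ebx=M[12]=17
after add ecx, ebx: ecx=41+17=58
after add esi, 4: esi=12+4=16
after add edi, 3: edi=11+3=14
cmp edi, 14  (cmp 14,14)
jne body: not taken
mov [12], ecx → M[12]=58
halt.

58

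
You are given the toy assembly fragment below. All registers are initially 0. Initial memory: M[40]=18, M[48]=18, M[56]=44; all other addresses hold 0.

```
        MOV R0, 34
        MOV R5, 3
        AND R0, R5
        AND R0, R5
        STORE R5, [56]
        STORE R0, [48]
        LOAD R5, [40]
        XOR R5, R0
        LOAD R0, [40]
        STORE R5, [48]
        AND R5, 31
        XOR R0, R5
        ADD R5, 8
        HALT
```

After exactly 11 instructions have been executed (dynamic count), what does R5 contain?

MOV R0, 34 → R0=34
MOV R5, 3 → R5=3
AND R0, R5 → R0=34&3=2
AND R0, R5 → R0=2&3=2
STORE R5, [56] → M[56]=3
STORE R0, [48] → M[48]=2
LOAD R5, [40] → R5=M[40]=18
XOR R5, R0 → R5=18^2=16
LOAD R0, [40] → R0=M[40]=18
STORE R5, [48] → M[48]=16
AND R5, 31 → R5=16&31=16
After step 11: R5 = 16.

16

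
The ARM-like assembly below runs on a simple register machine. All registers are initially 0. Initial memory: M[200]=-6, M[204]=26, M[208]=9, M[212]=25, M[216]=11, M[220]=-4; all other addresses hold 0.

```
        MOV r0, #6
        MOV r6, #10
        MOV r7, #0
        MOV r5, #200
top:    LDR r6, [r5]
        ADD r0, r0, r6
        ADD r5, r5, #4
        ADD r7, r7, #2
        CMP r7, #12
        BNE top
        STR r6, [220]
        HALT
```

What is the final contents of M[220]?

-4

MOV r0, #6 → r0=6
MOV r6, #10 → r6=10
MOV r7, #0 → r7=0
MOV r5, #200 → r5=200
LDR r6, [r5] → r6=M[200]=-6
ADD r0, r0, r6 → r0=6+(-6)=0
ADD r5, r5, #4 → r5=200+4=204
ADD r7, r7, #2 → r7=0+2=2
CMP r7, #12  (cmp 2,12)
BNE top: taken
LDR r6, [r5] → r6=M[204]=26
ADD r0, r0, r6 → r0=0+26=26
ADD r5, r5, #4 → r5=204+4=208
ADD r7, r7, #2 → r7=2+2=4
CMP r7, #12  (cmp 4,12)
BNE top: taken
LDR r6, [r5] → r6=M[208]=9
ADD r0, r0, r6 → r0=26+9=35
ADD r5, r5, #4 → r5=208+4=212
ADD r7, r7, #2 → r7=4+2=6
CMP r7, #12  (cmp 6,12)
BNE top: taken
LDR r6, [r5] → r6=M[212]=25
ADD r0, r0, r6 → r0=35+25=60
ADD r5, r5, #4 → r5=212+4=216
ADD r7, r7, #2 → r7=6+2=8
CMP r7, #12  (cmp 8,12)
BNE top: taken
LDR r6, [r5] → r6=M[216]=11
ADD r0, r0, r6 → r0=60+11=71
ADD r5, r5, #4 → r5=216+4=220
ADD r7, r7, #2 → r7=8+2=10
CMP r7, #12  (cmp 10,12)
BNE top: taken
LDR r6, [r5] → r6=M[220]=-4
ADD r0, r0, r6 → r0=71+(-4)=67
ADD r5, r5, #4 → r5=220+4=224
ADD r7, r7, #2 → r7=10+2=12
CMP r7, #12  (cmp 12,12)
BNE top: not taken
STR r6, [220] → M[220]=-4
halt.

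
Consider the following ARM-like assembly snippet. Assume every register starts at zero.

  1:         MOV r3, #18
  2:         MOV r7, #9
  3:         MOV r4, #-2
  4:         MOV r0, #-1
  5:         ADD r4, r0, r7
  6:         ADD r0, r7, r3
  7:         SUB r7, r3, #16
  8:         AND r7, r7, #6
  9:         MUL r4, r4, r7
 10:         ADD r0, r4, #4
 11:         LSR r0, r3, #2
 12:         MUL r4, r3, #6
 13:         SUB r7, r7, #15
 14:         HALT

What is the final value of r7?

MOV r3, #18 → r3=18
MOV r7, #9 → r7=9
MOV r4, #-2 → r4=-2
MOV r0, #-1 → r0=-1
ADD r4, r0, r7 → r4=(-1)+9=8
ADD r0, r7, r3 → r0=9+18=27
SUB r7, r3, #16 → r7=18-16=2
AND r7, r7, #6 → r7=2&6=2
MUL r4, r4, r7 → r4=8*2=16
ADD r0, r4, #4 → r0=16+4=20
LSR r0, r3, #2 → r0=18>>2=4
MUL r4, r3, #6 → r4=18*6=108
SUB r7, r7, #15 → r7=2-15=-13
halt.

-13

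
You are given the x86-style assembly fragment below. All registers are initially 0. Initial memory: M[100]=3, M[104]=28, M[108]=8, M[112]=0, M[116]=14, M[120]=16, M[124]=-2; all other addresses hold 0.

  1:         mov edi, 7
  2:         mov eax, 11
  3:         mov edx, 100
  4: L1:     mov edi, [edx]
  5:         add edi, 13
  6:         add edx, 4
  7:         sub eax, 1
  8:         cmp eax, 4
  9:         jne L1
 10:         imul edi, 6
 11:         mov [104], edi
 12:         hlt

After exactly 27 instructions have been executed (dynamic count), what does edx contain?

116

edi=7
eax=11
edx=100
edi=M[100]=3
edi=3+13=16
edx=100+4=104
eax=11-1=10
cmp eax, 4  (cmp 10,4)
jne L1: taken
edi=M[104]=28
edi=28+13=41
edx=104+4=108
eax=10-1=9
cmp eax, 4  (cmp 9,4)
jne L1: taken
edi=M[108]=8
edi=8+13=21
edx=108+4=112
eax=9-1=8
cmp eax, 4  (cmp 8,4)
jne L1: taken
edi=M[112]=0
edi=0+13=13
edx=112+4=116
eax=8-1=7
cmp eax, 4  (cmp 7,4)
jne L1: taken
After step 27: edx = 116.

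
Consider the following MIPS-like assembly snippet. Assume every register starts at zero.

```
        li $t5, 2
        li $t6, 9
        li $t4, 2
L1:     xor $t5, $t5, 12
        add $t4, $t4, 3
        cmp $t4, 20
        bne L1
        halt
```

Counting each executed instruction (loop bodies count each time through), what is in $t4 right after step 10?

8

$t5=2
$t6=9
$t4=2
$t5=2^12=14
$t4=2+3=5
cmp $t4, 20  (cmp 5,20)
bne L1: taken
$t5=14^12=2
$t4=5+3=8
cmp $t4, 20  (cmp 8,20)
After step 10: $t4 = 8.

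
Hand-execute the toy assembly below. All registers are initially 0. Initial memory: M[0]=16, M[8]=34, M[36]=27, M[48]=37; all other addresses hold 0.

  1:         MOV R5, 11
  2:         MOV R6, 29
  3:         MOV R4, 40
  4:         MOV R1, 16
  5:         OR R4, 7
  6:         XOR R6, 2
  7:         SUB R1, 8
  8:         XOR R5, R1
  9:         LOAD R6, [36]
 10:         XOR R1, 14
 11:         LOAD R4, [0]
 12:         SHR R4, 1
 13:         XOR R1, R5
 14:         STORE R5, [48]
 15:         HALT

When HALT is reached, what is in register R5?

3

after MOV R5, 11: R5=11
after MOV R6, 29: R6=29
after MOV R4, 40: R4=40
after MOV R1, 16: R1=16
after OR R4, 7: R4=40|7=47
after XOR R6, 2: R6=29^2=31
after SUB R1, 8: R1=16-8=8
after XOR R5, R1: R5=11^8=3
after LOAD R6, [36]: R6=M[36]=27
after XOR R1, 14: R1=8^14=6
after LOAD R4, [0]: R4=M[0]=16
after SHR R4, 1: R4=16>>1=8
after XOR R1, R5: R1=6^3=5
STORE R5, [48] → M[48]=3
halt.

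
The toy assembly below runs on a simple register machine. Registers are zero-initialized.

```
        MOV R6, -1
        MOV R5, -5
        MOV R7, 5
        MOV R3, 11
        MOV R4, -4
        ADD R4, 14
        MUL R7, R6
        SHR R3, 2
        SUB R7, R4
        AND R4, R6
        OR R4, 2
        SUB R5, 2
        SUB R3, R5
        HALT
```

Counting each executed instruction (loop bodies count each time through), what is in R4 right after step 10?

10

MOV R6, -1 → R6=-1
MOV R5, -5 → R5=-5
MOV R7, 5 → R7=5
MOV R3, 11 → R3=11
MOV R4, -4 → R4=-4
ADD R4, 14 → R4=(-4)+14=10
MUL R7, R6 → R7=5*(-1)=-5
SHR R3, 2 → R3=11>>2=2
SUB R7, R4 → R7=(-5)-10=-15
AND R4, R6 → R4=10&(-1)=10
After step 10: R4 = 10.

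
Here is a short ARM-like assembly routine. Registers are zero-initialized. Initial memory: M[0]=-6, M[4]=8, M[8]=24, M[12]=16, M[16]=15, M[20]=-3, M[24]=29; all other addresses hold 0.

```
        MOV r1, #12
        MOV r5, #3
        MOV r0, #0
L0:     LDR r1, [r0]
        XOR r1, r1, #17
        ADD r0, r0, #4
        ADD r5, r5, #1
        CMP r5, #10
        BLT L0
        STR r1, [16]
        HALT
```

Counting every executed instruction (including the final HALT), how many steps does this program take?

47

after MOV r1, #12: r1=12
after MOV r5, #3: r5=3
after MOV r0, #0: r0=0
after LDR r1, [r0]: r1=M[0]=-6
after XOR r1, r1, #17: r1=(-6)^17=-21
after ADD r0, r0, #4: r0=0+4=4
after ADD r5, r5, #1: r5=3+1=4
CMP r5, #10  (cmp 4,10)
BLT L0: taken
after LDR r1, [r0]: r1=M[4]=8
after XOR r1, r1, #17: r1=8^17=25
after ADD r0, r0, #4: r0=4+4=8
after ADD r5, r5, #1: r5=4+1=5
CMP r5, #10  (cmp 5,10)
BLT L0: taken
after LDR r1, [r0]: r1=M[8]=24
after XOR r1, r1, #17: r1=24^17=9
after ADD r0, r0, #4: r0=8+4=12
after ADD r5, r5, #1: r5=5+1=6
CMP r5, #10  (cmp 6,10)
BLT L0: taken
after LDR r1, [r0]: r1=M[12]=16
after XOR r1, r1, #17: r1=16^17=1
after ADD r0, r0, #4: r0=12+4=16
after ADD r5, r5, #1: r5=6+1=7
CMP r5, #10  (cmp 7,10)
BLT L0: taken
after LDR r1, [r0]: r1=M[16]=15
after XOR r1, r1, #17: r1=15^17=30
after ADD r0, r0, #4: r0=16+4=20
after ADD r5, r5, #1: r5=7+1=8
CMP r5, #10  (cmp 8,10)
BLT L0: taken
after LDR r1, [r0]: r1=M[20]=-3
after XOR r1, r1, #17: r1=(-3)^17=-20
after ADD r0, r0, #4: r0=20+4=24
after ADD r5, r5, #1: r5=8+1=9
CMP r5, #10  (cmp 9,10)
BLT L0: taken
after LDR r1, [r0]: r1=M[24]=29
after XOR r1, r1, #17: r1=29^17=12
after ADD r0, r0, #4: r0=24+4=28
after ADD r5, r5, #1: r5=9+1=10
CMP r5, #10  (cmp 10,10)
BLT L0: not taken
STR r1, [16] → M[16]=12
halt.
Total executed instructions: 47.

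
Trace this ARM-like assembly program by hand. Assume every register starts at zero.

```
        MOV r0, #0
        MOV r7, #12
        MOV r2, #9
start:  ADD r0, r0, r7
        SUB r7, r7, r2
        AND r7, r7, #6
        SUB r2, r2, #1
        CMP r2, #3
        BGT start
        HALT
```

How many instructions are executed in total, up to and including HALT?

40

after MOV r0, #0: r0=0
after MOV r7, #12: r7=12
after MOV r2, #9: r2=9
after ADD r0, r0, r7: r0=0+12=12
after SUB r7, r7, r2: r7=12-9=3
after AND r7, r7, #6: r7=3&6=2
after SUB r2, r2, #1: r2=9-1=8
CMP r2, #3  (cmp 8,3)
BGT start: taken
after ADD r0, r0, r7: r0=12+2=14
after SUB r7, r7, r2: r7=2-8=-6
after AND r7, r7, #6: r7=(-6)&6=2
after SUB r2, r2, #1: r2=8-1=7
CMP r2, #3  (cmp 7,3)
BGT start: taken
after ADD r0, r0, r7: r0=14+2=16
after SUB r7, r7, r2: r7=2-7=-5
after AND r7, r7, #6: r7=(-5)&6=2
after SUB r2, r2, #1: r2=7-1=6
CMP r2, #3  (cmp 6,3)
BGT start: taken
after ADD r0, r0, r7: r0=16+2=18
after SUB r7, r7, r2: r7=2-6=-4
after AND r7, r7, #6: r7=(-4)&6=4
after SUB r2, r2, #1: r2=6-1=5
CMP r2, #3  (cmp 5,3)
BGT start: taken
after ADD r0, r0, r7: r0=18+4=22
after SUB r7, r7, r2: r7=4-5=-1
after AND r7, r7, #6: r7=(-1)&6=6
after SUB r2, r2, #1: r2=5-1=4
CMP r2, #3  (cmp 4,3)
BGT start: taken
after ADD r0, r0, r7: r0=22+6=28
after SUB r7, r7, r2: r7=6-4=2
after AND r7, r7, #6: r7=2&6=2
after SUB r2, r2, #1: r2=4-1=3
CMP r2, #3  (cmp 3,3)
BGT start: not taken
halt.
Total executed instructions: 40.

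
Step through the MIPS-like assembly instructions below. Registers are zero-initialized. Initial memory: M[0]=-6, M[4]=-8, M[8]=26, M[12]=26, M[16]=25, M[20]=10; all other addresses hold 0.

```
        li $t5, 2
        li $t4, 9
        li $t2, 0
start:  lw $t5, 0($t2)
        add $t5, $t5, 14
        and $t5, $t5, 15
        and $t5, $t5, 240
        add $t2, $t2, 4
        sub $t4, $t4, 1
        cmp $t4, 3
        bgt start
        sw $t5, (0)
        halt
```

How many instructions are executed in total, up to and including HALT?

$t5=2
$t4=9
$t2=0
$t5=M[0]=-6
$t5=(-6)+14=8
$t5=8&15=8
$t5=8&240=0
$t2=0+4=4
$t4=9-1=8
cmp $t4, 3  (cmp 8,3)
bgt start: taken
$t5=M[4]=-8
$t5=(-8)+14=6
$t5=6&15=6
$t5=6&240=0
$t2=4+4=8
$t4=8-1=7
cmp $t4, 3  (cmp 7,3)
bgt start: taken
$t5=M[8]=26
$t5=26+14=40
$t5=40&15=8
$t5=8&240=0
$t2=8+4=12
$t4=7-1=6
cmp $t4, 3  (cmp 6,3)
bgt start: taken
$t5=M[12]=26
$t5=26+14=40
$t5=40&15=8
$t5=8&240=0
$t2=12+4=16
$t4=6-1=5
cmp $t4, 3  (cmp 5,3)
bgt start: taken
$t5=M[16]=25
$t5=25+14=39
$t5=39&15=7
$t5=7&240=0
$t2=16+4=20
$t4=5-1=4
cmp $t4, 3  (cmp 4,3)
bgt start: taken
$t5=M[20]=10
$t5=10+14=24
$t5=24&15=8
$t5=8&240=0
$t2=20+4=24
$t4=4-1=3
cmp $t4, 3  (cmp 3,3)
bgt start: not taken
sw $t5, (0) → M[0]=0
halt.
Total executed instructions: 53.

53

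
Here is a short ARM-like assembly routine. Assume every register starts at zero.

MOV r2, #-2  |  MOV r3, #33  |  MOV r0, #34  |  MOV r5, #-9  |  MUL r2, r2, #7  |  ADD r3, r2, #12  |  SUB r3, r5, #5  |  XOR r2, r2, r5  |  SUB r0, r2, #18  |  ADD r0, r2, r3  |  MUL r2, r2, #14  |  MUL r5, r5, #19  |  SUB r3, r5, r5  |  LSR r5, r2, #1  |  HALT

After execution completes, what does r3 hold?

r2=-2
r3=33
r0=34
r5=-9
r2=(-2)*7=-14
r3=(-14)+12=-2
r3=(-9)-5=-14
r2=(-14)^(-9)=5
r0=5-18=-13
r0=5+(-14)=-9
r2=5*14=70
r5=(-9)*19=-171
r3=(-171)-(-171)=0
r5=70>>1=35
halt.

0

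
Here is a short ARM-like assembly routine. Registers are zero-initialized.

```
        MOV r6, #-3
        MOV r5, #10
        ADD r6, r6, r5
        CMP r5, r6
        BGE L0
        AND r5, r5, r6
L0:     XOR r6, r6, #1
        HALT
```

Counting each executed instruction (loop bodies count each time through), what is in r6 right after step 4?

7

MOV r6, #-3 → r6=-3
MOV r5, #10 → r5=10
ADD r6, r6, r5 → r6=(-3)+10=7
CMP r5, r6  (cmp 10,7)
After step 4: r6 = 7.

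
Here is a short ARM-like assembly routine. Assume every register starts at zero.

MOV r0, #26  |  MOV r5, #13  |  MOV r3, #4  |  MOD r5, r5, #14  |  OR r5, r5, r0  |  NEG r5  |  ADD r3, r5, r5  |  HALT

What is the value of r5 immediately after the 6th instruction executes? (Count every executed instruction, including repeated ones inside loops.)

MOV r0, #26 → r0=26
MOV r5, #13 → r5=13
MOV r3, #4 → r3=4
MOD r5, r5, #14 → r5=13%14=13
OR r5, r5, r0 → r5=13|26=31
NEG r5 → r5=-(31)=-31
After step 6: r5 = -31.

-31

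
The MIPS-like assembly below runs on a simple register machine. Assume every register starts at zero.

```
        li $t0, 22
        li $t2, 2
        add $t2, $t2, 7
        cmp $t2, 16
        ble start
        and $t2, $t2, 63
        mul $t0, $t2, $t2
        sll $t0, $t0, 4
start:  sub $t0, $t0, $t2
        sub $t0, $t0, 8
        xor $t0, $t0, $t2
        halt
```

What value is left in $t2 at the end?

9

li $t0, 22 → $t0=22
li $t2, 2 → $t2=2
add $t2, $t2, 7 → $t2=2+7=9
cmp $t2, 16  (cmp 9,16)
ble start: taken
sub $t0, $t0, $t2 → $t0=22-9=13
sub $t0, $t0, 8 → $t0=13-8=5
xor $t0, $t0, $t2 → $t0=5^9=12
halt.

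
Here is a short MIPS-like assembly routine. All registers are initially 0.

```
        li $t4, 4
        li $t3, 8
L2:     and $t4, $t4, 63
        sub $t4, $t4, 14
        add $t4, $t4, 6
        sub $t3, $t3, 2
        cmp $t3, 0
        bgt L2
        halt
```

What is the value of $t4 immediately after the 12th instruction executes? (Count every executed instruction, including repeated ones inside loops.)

52

$t4=4
$t3=8
$t4=4&63=4
$t4=4-14=-10
$t4=(-10)+6=-4
$t3=8-2=6
cmp $t3, 0  (cmp 6,0)
bgt L2: taken
$t4=(-4)&63=60
$t4=60-14=46
$t4=46+6=52
$t3=6-2=4
After step 12: $t4 = 52.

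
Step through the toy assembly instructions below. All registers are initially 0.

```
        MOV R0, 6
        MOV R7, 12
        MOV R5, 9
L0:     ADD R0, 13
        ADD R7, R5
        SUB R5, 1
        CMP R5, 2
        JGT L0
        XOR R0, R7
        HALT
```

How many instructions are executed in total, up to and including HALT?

40

MOV R0, 6 → R0=6
MOV R7, 12 → R7=12
MOV R5, 9 → R5=9
ADD R0, 13 → R0=6+13=19
ADD R7, R5 → R7=12+9=21
SUB R5, 1 → R5=9-1=8
CMP R5, 2  (cmp 8,2)
JGT L0: taken
ADD R0, 13 → R0=19+13=32
ADD R7, R5 → R7=21+8=29
SUB R5, 1 → R5=8-1=7
CMP R5, 2  (cmp 7,2)
JGT L0: taken
ADD R0, 13 → R0=32+13=45
ADD R7, R5 → R7=29+7=36
SUB R5, 1 → R5=7-1=6
CMP R5, 2  (cmp 6,2)
JGT L0: taken
ADD R0, 13 → R0=45+13=58
ADD R7, R5 → R7=36+6=42
SUB R5, 1 → R5=6-1=5
CMP R5, 2  (cmp 5,2)
JGT L0: taken
ADD R0, 13 → R0=58+13=71
ADD R7, R5 → R7=42+5=47
SUB R5, 1 → R5=5-1=4
CMP R5, 2  (cmp 4,2)
JGT L0: taken
ADD R0, 13 → R0=71+13=84
ADD R7, R5 → R7=47+4=51
SUB R5, 1 → R5=4-1=3
CMP R5, 2  (cmp 3,2)
JGT L0: taken
ADD R0, 13 → R0=84+13=97
ADD R7, R5 → R7=51+3=54
SUB R5, 1 → R5=3-1=2
CMP R5, 2  (cmp 2,2)
JGT L0: not taken
XOR R0, R7 → R0=97^54=87
halt.
Total executed instructions: 40.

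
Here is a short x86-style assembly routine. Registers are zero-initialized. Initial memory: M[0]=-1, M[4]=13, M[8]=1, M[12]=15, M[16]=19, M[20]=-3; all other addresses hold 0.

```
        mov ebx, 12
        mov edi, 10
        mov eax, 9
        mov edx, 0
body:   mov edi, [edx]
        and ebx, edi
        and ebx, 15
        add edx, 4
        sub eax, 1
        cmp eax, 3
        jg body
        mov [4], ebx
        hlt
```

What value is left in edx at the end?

24

ebx=12
edi=10
eax=9
edx=0
edi=M[0]=-1
ebx=12&(-1)=12
ebx=12&15=12
edx=0+4=4
eax=9-1=8
cmp eax, 3  (cmp 8,3)
jg body: taken
edi=M[4]=13
ebx=12&13=12
ebx=12&15=12
edx=4+4=8
eax=8-1=7
cmp eax, 3  (cmp 7,3)
jg body: taken
edi=M[8]=1
ebx=12&1=0
ebx=0&15=0
edx=8+4=12
eax=7-1=6
cmp eax, 3  (cmp 6,3)
jg body: taken
edi=M[12]=15
ebx=0&15=0
ebx=0&15=0
edx=12+4=16
eax=6-1=5
cmp eax, 3  (cmp 5,3)
jg body: taken
edi=M[16]=19
ebx=0&19=0
ebx=0&15=0
edx=16+4=20
eax=5-1=4
cmp eax, 3  (cmp 4,3)
jg body: taken
edi=M[20]=-3
ebx=0&(-3)=0
ebx=0&15=0
edx=20+4=24
eax=4-1=3
cmp eax, 3  (cmp 3,3)
jg body: not taken
mov [4], ebx → M[4]=0
halt.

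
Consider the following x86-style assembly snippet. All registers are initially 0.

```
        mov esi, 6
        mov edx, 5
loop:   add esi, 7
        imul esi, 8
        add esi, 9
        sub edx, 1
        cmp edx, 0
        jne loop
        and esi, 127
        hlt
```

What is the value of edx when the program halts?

after mov esi, 6: esi=6
after mov edx, 5: edx=5
after add esi, 7: esi=6+7=13
after imul esi, 8: esi=13*8=104
after add esi, 9: esi=104+9=113
after sub edx, 1: edx=5-1=4
cmp edx, 0  (cmp 4,0)
jne loop: taken
after add esi, 7: esi=113+7=120
after imul esi, 8: esi=120*8=960
after add esi, 9: esi=960+9=969
after sub edx, 1: edx=4-1=3
cmp edx, 0  (cmp 3,0)
jne loop: taken
after add esi, 7: esi=969+7=976
after imul esi, 8: esi=976*8=7808
after add esi, 9: esi=7808+9=7817
after sub edx, 1: edx=3-1=2
cmp edx, 0  (cmp 2,0)
jne loop: taken
after add esi, 7: esi=7817+7=7824
after imul esi, 8: esi=7824*8=62592
after add esi, 9: esi=62592+9=62601
after sub edx, 1: edx=2-1=1
cmp edx, 0  (cmp 1,0)
jne loop: taken
after add esi, 7: esi=62601+7=62608
after imul esi, 8: esi=62608*8=500864
after add esi, 9: esi=500864+9=500873
after sub edx, 1: edx=1-1=0
cmp edx, 0  (cmp 0,0)
jne loop: not taken
after and esi, 127: esi=500873&127=9
halt.

0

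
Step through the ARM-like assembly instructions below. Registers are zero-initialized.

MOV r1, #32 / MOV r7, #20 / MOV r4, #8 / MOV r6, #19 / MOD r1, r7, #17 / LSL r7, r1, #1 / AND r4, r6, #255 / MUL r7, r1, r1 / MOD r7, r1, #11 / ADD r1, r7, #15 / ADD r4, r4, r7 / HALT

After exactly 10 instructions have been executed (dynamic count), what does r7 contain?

3

r1=32
r7=20
r4=8
r6=19
r1=20%17=3
r7=3<<1=6
r4=19&255=19
r7=3*3=9
r7=3%11=3
r1=3+15=18
After step 10: r7 = 3.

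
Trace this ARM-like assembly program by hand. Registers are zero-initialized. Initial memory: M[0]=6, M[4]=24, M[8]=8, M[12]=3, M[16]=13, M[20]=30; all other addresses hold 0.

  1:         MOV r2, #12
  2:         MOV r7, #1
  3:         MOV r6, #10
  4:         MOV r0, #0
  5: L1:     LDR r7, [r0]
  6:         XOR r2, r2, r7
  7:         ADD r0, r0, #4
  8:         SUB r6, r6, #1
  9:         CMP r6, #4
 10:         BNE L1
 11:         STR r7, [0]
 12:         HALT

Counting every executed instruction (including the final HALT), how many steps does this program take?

MOV r2, #12 → r2=12
MOV r7, #1 → r7=1
MOV r6, #10 → r6=10
MOV r0, #0 → r0=0
LDR r7, [r0] → r7=M[0]=6
XOR r2, r2, r7 → r2=12^6=10
ADD r0, r0, #4 → r0=0+4=4
SUB r6, r6, #1 → r6=10-1=9
CMP r6, #4  (cmp 9,4)
BNE L1: taken
LDR r7, [r0] → r7=M[4]=24
XOR r2, r2, r7 → r2=10^24=18
ADD r0, r0, #4 → r0=4+4=8
SUB r6, r6, #1 → r6=9-1=8
CMP r6, #4  (cmp 8,4)
BNE L1: taken
LDR r7, [r0] → r7=M[8]=8
XOR r2, r2, r7 → r2=18^8=26
ADD r0, r0, #4 → r0=8+4=12
SUB r6, r6, #1 → r6=8-1=7
CMP r6, #4  (cmp 7,4)
BNE L1: taken
LDR r7, [r0] → r7=M[12]=3
XOR r2, r2, r7 → r2=26^3=25
ADD r0, r0, #4 → r0=12+4=16
SUB r6, r6, #1 → r6=7-1=6
CMP r6, #4  (cmp 6,4)
BNE L1: taken
LDR r7, [r0] → r7=M[16]=13
XOR r2, r2, r7 → r2=25^13=20
ADD r0, r0, #4 → r0=16+4=20
SUB r6, r6, #1 → r6=6-1=5
CMP r6, #4  (cmp 5,4)
BNE L1: taken
LDR r7, [r0] → r7=M[20]=30
XOR r2, r2, r7 → r2=20^30=10
ADD r0, r0, #4 → r0=20+4=24
SUB r6, r6, #1 → r6=5-1=4
CMP r6, #4  (cmp 4,4)
BNE L1: not taken
STR r7, [0] → M[0]=30
halt.
Total executed instructions: 42.

42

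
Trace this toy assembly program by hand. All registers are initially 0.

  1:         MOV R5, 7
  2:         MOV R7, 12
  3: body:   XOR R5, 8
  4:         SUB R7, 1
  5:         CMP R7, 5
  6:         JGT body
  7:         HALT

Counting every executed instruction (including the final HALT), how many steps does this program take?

31

after MOV R5, 7: R5=7
after MOV R7, 12: R7=12
after XOR R5, 8: R5=7^8=15
after SUB R7, 1: R7=12-1=11
CMP R7, 5  (cmp 11,5)
JGT body: taken
after XOR R5, 8: R5=15^8=7
after SUB R7, 1: R7=11-1=10
CMP R7, 5  (cmp 10,5)
JGT body: taken
after XOR R5, 8: R5=7^8=15
after SUB R7, 1: R7=10-1=9
CMP R7, 5  (cmp 9,5)
JGT body: taken
after XOR R5, 8: R5=15^8=7
after SUB R7, 1: R7=9-1=8
CMP R7, 5  (cmp 8,5)
JGT body: taken
after XOR R5, 8: R5=7^8=15
after SUB R7, 1: R7=8-1=7
CMP R7, 5  (cmp 7,5)
JGT body: taken
after XOR R5, 8: R5=15^8=7
after SUB R7, 1: R7=7-1=6
CMP R7, 5  (cmp 6,5)
JGT body: taken
after XOR R5, 8: R5=7^8=15
after SUB R7, 1: R7=6-1=5
CMP R7, 5  (cmp 5,5)
JGT body: not taken
halt.
Total executed instructions: 31.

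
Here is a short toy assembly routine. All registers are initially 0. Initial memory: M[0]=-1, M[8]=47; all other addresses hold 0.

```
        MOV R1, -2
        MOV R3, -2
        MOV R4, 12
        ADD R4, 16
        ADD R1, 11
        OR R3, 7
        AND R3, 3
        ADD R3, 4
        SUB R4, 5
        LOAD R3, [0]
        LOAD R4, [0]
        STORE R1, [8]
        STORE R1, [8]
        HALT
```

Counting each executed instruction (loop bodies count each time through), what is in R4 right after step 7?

28

R1=-2
R3=-2
R4=12
R4=12+16=28
R1=(-2)+11=9
R3=(-2)|7=-1
R3=(-1)&3=3
After step 7: R4 = 28.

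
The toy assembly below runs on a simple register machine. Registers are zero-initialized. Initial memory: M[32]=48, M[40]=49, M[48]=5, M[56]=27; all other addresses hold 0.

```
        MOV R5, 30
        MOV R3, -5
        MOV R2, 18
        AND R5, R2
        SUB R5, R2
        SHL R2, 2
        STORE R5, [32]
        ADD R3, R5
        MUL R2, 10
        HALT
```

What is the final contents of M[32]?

0

R5=30
R3=-5
R2=18
R5=30&18=18
R5=18-18=0
R2=18<<2=72
STORE R5, [32] → M[32]=0
R3=(-5)+0=-5
R2=72*10=720
halt.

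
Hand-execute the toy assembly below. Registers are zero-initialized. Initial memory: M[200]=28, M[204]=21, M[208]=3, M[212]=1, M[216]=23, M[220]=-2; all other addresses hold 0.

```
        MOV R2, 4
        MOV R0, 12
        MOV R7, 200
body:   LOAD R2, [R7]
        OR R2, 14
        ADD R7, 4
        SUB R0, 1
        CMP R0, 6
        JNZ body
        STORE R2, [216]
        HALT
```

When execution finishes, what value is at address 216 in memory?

after MOV R2, 4: R2=4
after MOV R0, 12: R0=12
after MOV R7, 200: R7=200
after LOAD R2, [R7]: R2=M[200]=28
after OR R2, 14: R2=28|14=30
after ADD R7, 4: R7=200+4=204
after SUB R0, 1: R0=12-1=11
CMP R0, 6  (cmp 11,6)
JNZ body: taken
after LOAD R2, [R7]: R2=M[204]=21
after OR R2, 14: R2=21|14=31
after ADD R7, 4: R7=204+4=208
after SUB R0, 1: R0=11-1=10
CMP R0, 6  (cmp 10,6)
JNZ body: taken
after LOAD R2, [R7]: R2=M[208]=3
after OR R2, 14: R2=3|14=15
after ADD R7, 4: R7=208+4=212
after SUB R0, 1: R0=10-1=9
CMP R0, 6  (cmp 9,6)
JNZ body: taken
after LOAD R2, [R7]: R2=M[212]=1
after OR R2, 14: R2=1|14=15
after ADD R7, 4: R7=212+4=216
after SUB R0, 1: R0=9-1=8
CMP R0, 6  (cmp 8,6)
JNZ body: taken
after LOAD R2, [R7]: R2=M[216]=23
after OR R2, 14: R2=23|14=31
after ADD R7, 4: R7=216+4=220
after SUB R0, 1: R0=8-1=7
CMP R0, 6  (cmp 7,6)
JNZ body: taken
after LOAD R2, [R7]: R2=M[220]=-2
after OR R2, 14: R2=(-2)|14=-2
after ADD R7, 4: R7=220+4=224
after SUB R0, 1: R0=7-1=6
CMP R0, 6  (cmp 6,6)
JNZ body: not taken
STORE R2, [216] → M[216]=-2
halt.

-2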